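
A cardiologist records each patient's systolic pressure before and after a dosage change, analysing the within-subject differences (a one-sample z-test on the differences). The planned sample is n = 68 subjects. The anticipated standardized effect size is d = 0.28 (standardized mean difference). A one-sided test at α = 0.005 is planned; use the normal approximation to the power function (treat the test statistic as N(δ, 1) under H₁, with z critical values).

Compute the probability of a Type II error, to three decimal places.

β ≈ 0.605

Noncentrality parameter: δ = d·√n = 0.28 × √68 = 2.3089
One-sided α = 0.005 → critical value z_{0.005} = 2.576.
Power = P(Z > 2.576 − δ) = Φ(-0.267) = 0.3948.
Type II error: β = 1 − power = 1 − 0.3948 = 0.6052.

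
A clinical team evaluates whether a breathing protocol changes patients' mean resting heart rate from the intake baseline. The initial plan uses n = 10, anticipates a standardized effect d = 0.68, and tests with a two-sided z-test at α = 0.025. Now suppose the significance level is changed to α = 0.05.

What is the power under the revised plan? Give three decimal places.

Power ≈ 0.576

δ = d·√n = 0.68 × √10 = 2.1503 (unchanged). New critical value: z_{0.025} = 1.960.
Revised power = Φ(δ − 1.960) + Φ(−δ − 1.960) = Φ(0.190) + Φ(-4.110) = 0.5755 + 0.0000 = 0.5755.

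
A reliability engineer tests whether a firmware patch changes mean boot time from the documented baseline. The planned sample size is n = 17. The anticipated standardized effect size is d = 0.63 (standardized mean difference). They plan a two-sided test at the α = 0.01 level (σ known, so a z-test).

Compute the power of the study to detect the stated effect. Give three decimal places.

Noncentrality parameter: δ = d·√n = 0.63 × √17 = 2.5976
Critical value for a two-sided test at α = 0.01: z_{α/2} = 2.576.
Power = Φ(δ − 2.576) + Φ(−δ − 2.576) = Φ(0.022) + Φ(-5.173) = 0.5087 + 0.0000 = 0.5087.

Power ≈ 0.509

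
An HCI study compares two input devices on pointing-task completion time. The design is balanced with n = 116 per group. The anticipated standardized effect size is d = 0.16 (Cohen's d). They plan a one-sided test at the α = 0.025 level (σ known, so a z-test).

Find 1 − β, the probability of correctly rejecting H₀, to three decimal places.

Power ≈ 0.229

Noncentrality parameter: δ = d·√(n/2) = 0.16 × √(116/2) = 1.2185
One-sided α = 0.025 → critical value z_{0.025} = 1.960.
Power = Φ(δ − 1.960) = Φ(-0.741) = 0.2292.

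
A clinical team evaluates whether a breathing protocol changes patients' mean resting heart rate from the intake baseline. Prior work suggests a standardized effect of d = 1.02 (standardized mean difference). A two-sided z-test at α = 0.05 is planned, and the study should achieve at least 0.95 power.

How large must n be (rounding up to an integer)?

Set Φ(δ − 1.960) = 0.95; then δ − 1.960 = Φ⁻¹(0.95) = 1.645, giving δ = 3.605.
(For δ > 0 the lower-tail rejection region contributes negligibly to power, so the one-term inversion is standard.)
δ = d·√n ⇒ n = (δ/d)² = (3.605 / 1.02)² = 12.49.
Round up to the next whole unit.

n = 13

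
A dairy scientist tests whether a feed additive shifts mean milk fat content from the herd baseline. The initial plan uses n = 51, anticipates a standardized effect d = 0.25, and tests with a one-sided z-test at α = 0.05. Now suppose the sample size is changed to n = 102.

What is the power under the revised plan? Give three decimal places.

With n = 102: δ = d·√n = 0.25 × √102 = 2.5249. Critical value z_{0.05} = 1.645.
Revised power = Φ(δ − 1.645) = Φ(0.880) = 0.8106.

Power ≈ 0.811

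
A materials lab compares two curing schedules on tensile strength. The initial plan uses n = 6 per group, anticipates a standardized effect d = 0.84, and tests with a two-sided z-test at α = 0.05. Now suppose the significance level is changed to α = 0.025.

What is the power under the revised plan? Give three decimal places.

δ = d·√(n/2) = 0.84 × √(6/2) = 1.4549 (unchanged). New critical value: z_{0.0125} = 2.241.
Revised power = Φ(δ − 2.241) + Φ(−δ − 2.241) = Φ(-0.786) + Φ(-3.696) = 0.2158 + 0.0001 = 0.2159.

Power ≈ 0.216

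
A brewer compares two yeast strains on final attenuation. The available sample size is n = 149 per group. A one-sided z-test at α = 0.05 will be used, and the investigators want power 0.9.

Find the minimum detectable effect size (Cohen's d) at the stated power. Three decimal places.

Required noncentrality: δ = z_{0.05} + z_{0.10} = 1.645 + 1.282 = 2.926.
δ = d·√(n/2) ⇒ d = δ/√(n/2) = 2.926/√(149/2) = 0.3390.

d ≈ 0.339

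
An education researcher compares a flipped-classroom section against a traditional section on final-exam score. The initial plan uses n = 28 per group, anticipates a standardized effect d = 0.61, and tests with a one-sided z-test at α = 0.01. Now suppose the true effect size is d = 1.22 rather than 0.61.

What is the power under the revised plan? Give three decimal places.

With d = 1.22: δ = d·√(n/2) = 1.22 × √(28/2) = 4.5648. Critical value z_{0.01} = 2.326.
Revised power = P(Z > 2.326 − δ) = Φ(2.238) = 0.9874.

Power ≈ 0.987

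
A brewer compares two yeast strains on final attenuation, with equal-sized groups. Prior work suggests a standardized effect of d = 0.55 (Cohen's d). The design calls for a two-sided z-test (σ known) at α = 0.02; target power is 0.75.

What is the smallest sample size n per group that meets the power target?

n = 60 per group

For power 0.75 need Φ(δ − z_{0.01}) = 0.75, so δ = z_{0.01} + z_{0.25} = 2.326 + 0.674 = 3.001.
(The Φ(−δ − z_{α/2}) term is vanishingly small for δ > 0 and is dropped in the standard sample-size formula.)
δ = d·√(n/2) ⇒ n = 2(δ/d)² = 2 × (3.001 / 0.55)² = 59.54.
Round up to the next whole unit.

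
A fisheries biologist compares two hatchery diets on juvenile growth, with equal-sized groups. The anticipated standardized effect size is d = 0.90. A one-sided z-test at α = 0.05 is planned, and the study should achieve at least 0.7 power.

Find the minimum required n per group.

n = 12 per group

For power 0.7 need Φ(δ − z_{0.05}) = 0.7, so δ = z_{0.05} + z_{0.30} = 1.645 + 0.524 = 2.169.
δ = d·√(n/2) ⇒ n = 2(δ/d)² = 2 × (2.169 / 0.90)² = 11.62.
Round up to the next whole unit.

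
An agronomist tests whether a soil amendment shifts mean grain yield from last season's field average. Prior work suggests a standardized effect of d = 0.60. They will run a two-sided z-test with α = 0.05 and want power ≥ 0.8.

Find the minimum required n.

n = 22

Set Φ(δ − 1.960) = 0.8; then δ − 1.960 = Φ⁻¹(0.8) = 0.842, giving δ = 2.802.
(The Φ(−δ − z_{α/2}) term is vanishingly small for δ > 0 and is dropped in the standard sample-size formula.)
δ = d·√n ⇒ n = (δ/d)² = (2.802 / 0.60)² = 21.80.
Rounding up, n = 22.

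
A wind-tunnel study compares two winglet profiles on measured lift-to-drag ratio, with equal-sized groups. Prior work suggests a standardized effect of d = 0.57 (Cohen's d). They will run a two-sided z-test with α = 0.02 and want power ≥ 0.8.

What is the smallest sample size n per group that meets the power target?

n = 62 per group

For power 0.8 need Φ(δ − z_{0.01}) = 0.8, so δ = z_{0.01} + z_{0.20} = 2.326 + 0.842 = 3.168.
(The Φ(−δ − z_{α/2}) term is vanishingly small for δ > 0 and is dropped in the standard sample-size formula.)
δ = d·√(n/2) ⇒ n = 2(δ/d)² = 2 × (3.168 / 0.57)² = 61.78.
Round up to the next whole unit.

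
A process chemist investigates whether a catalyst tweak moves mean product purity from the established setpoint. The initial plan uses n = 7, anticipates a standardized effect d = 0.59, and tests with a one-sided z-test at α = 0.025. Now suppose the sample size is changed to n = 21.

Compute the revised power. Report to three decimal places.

With n = 21: δ = d·√n = 0.59 × √21 = 2.7037. Critical value z_{0.025} = 1.960.
Revised power = P(Z > 1.960 − δ) = Φ(0.744) = 0.7715.

Power ≈ 0.771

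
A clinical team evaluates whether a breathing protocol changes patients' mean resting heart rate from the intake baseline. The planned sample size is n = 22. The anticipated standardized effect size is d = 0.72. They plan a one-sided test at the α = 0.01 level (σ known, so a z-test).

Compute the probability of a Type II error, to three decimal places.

β ≈ 0.147

Noncentrality parameter: δ = d·√n = 0.72 × √22 = 3.3771
Critical value for a one-sided test at α = 0.01: z_α = 2.326.
Power = Φ(δ − 2.326) = Φ(1.051) = 0.8533.
Type II error: β = 1 − power = 1 − 0.8533 = 0.1467.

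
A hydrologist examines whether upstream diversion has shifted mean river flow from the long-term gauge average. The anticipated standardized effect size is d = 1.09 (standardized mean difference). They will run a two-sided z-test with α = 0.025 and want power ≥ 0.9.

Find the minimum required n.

For power 0.9 need Φ(δ − z_{0.0125}) = 0.9, so δ = z_{0.0125} + z_{0.10} = 2.241 + 1.282 = 3.523.
(For δ > 0 the lower-tail rejection region contributes negligibly to power, so the one-term inversion is standard.)
δ = d·√n ⇒ n = (δ/d)² = (3.523 / 1.09)² = 10.45.
Round up to the next whole unit.

n = 11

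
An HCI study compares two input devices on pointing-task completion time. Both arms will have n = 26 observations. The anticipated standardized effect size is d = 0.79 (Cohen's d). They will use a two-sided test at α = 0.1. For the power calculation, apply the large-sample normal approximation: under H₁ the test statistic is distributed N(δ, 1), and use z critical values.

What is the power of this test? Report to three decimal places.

Power ≈ 0.886

Noncentrality parameter: δ = d·√(n/2) = 0.79 × √(26/2) = 2.8484
Critical value for a two-sided test at α = 0.1: z_{α/2} = 1.645.
Power = Φ(δ − 1.645) + Φ(−δ − 1.645) = Φ(1.204) + Φ(-4.493) = 0.8856 + 0.0000 = 0.8856.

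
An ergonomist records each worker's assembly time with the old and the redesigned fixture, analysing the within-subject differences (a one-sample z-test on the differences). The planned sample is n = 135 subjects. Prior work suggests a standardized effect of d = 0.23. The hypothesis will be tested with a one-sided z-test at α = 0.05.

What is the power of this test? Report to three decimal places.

Noncentrality parameter: δ = d·√n = 0.23 × √135 = 2.6724
One-sided α = 0.05 → critical value z_{0.05} = 1.645.
Power = Φ(δ − 1.645) = Φ(1.028) = 0.8479.

Power ≈ 0.848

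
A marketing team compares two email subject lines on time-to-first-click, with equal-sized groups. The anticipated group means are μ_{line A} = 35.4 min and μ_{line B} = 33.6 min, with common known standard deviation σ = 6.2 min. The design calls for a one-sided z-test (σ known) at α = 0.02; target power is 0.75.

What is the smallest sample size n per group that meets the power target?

Standardized effect: d = |μ_{line A} − μ_{line B}| / σ = |35.4 − 33.6| / 6.2 = 0.2903
Set Φ(δ − 2.054) = 0.75; then δ − 2.054 = Φ⁻¹(0.75) = 0.674, giving δ = 2.728.
δ = d·√(n/2) ⇒ n = 2(δ/d)² = 2 × (2.728 / 0.2903)² = 176.62.
Rounding up, n = 177 per group.

n = 177 per group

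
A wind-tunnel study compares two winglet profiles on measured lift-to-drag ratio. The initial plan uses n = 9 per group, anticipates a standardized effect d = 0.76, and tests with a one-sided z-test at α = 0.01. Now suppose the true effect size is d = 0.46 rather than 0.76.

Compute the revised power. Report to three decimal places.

Power ≈ 0.088

With d = 0.46: δ = d·√(n/2) = 0.46 × √(9/2) = 0.9758. Critical value z_{0.01} = 2.326.
Revised power = P(Z > 2.326 − δ) = Φ(-1.351) = 0.0884.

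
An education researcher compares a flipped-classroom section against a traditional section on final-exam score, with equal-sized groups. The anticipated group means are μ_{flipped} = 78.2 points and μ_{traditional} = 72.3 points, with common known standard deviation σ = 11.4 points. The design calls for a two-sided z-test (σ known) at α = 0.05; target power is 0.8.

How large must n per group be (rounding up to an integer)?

n = 59 per group

Standardized effect: d = |μ_{flipped} − μ_{traditional}| / σ = |78.2 − 72.3| / 11.4 = 0.5175
Set Φ(δ − 1.960) = 0.8; then δ − 1.960 = Φ⁻¹(0.8) = 0.842, giving δ = 2.802.
(For δ > 0 the lower-tail rejection region contributes negligibly to power, so the one-term inversion is standard.)
δ = d·√(n/2) ⇒ n = 2(δ/d)² = 2 × (2.802 / 0.5175)² = 58.61.
Rounding up, n = 59 per group.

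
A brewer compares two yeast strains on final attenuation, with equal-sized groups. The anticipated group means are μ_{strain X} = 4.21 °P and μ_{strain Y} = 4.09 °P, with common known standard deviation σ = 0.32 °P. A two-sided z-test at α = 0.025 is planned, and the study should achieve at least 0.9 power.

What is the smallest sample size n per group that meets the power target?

n = 177 per group

Standardized effect: d = |μ_{strain X} − μ_{strain Y}| / σ = |4.21 − 4.09| / 0.32 = 0.3750
For power 0.9 need Φ(δ − z_{0.0125}) = 0.9, so δ = z_{0.0125} + z_{0.10} = 2.241 + 1.282 = 3.523.
(For δ > 0 the lower-tail rejection region contributes negligibly to power, so the one-term inversion is standard.)
δ = d·√(n/2) ⇒ n = 2(δ/d)² = 2 × (3.523 / 0.3750)² = 176.51.
Round up to the next whole unit.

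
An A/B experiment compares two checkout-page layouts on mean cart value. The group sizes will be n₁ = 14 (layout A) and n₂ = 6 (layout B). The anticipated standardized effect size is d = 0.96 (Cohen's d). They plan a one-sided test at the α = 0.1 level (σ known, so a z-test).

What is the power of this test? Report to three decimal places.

Power ≈ 0.754

Noncentrality parameter: δ = d / √(1/n₁ + 1/n₂) = 0.96 / √(1/14 + 1/6) = 1.9674
Critical value for a one-sided test at α = 0.1: z_α = 1.282.
Power = Φ(δ − 1.282) = Φ(0.686) = 0.7536.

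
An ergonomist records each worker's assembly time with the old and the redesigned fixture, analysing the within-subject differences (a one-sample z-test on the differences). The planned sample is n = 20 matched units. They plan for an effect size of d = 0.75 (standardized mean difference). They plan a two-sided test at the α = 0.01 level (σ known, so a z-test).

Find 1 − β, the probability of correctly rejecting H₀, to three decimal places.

Power ≈ 0.782

Noncentrality parameter: δ = d·√n = 0.75 × √20 = 3.3541
Two-sided α = 0.01 → critical value z_{0.005} = 2.576.
Power = Φ(δ − 2.576) + Φ(−δ − 2.576) = Φ(0.778) + Φ(-5.930) = 0.7818 + 0.0000 = 0.7818.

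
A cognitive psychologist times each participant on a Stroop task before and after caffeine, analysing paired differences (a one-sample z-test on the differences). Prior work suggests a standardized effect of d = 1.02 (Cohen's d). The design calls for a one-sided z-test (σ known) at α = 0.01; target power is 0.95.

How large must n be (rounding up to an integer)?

For power 0.95 need Φ(δ − z_{0.01}) = 0.95, so δ = z_{0.01} + z_{0.05} = 2.326 + 1.645 = 3.971.
δ = d·√n ⇒ n = (δ/d)² = (3.971 / 1.02)² = 15.16.
Round up to the next whole unit.

n = 16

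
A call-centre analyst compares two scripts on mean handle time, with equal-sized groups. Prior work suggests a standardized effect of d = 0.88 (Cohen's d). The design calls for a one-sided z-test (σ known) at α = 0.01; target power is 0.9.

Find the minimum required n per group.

n = 34 per group

For power 0.9 need Φ(δ − z_{0.01}) = 0.9, so δ = z_{0.01} + z_{0.10} = 2.326 + 1.282 = 3.608.
δ = d·√(n/2) ⇒ n = 2(δ/d)² = 2 × (3.608 / 0.88)² = 33.62.
Round up to the next whole unit.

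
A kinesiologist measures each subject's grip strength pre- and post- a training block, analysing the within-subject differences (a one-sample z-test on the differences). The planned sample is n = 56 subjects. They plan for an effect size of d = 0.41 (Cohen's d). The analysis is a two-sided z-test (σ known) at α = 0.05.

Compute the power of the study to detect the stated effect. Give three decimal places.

Power ≈ 0.866

Noncentrality parameter: δ = d·√n = 0.41 × √56 = 3.0682
Two-sided α = 0.05 → critical value z_{0.025} = 1.960.
Power = Φ(δ − 1.960) + Φ(−δ − 1.960) = Φ(1.108) + Φ(-5.028) = 0.8661 + 0.0000 = 0.8661.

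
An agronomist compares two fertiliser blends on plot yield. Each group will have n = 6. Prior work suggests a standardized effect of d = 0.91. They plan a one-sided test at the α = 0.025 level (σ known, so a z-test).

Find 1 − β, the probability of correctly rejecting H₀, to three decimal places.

Power ≈ 0.351

Noncentrality parameter: δ = d·√(n/2) = 0.91 × √(6/2) = 1.5762
Critical value for a one-sided test at α = 0.025: z_α = 1.960.
Power = P(Z > 1.960 − δ) = Φ(-0.384) = 0.3506.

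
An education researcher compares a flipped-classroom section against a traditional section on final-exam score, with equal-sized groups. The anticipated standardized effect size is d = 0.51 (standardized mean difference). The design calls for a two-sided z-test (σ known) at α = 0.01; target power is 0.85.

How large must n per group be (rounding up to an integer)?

For power 0.85 need Φ(δ − z_{0.005}) = 0.85, so δ = z_{0.005} + z_{0.15} = 2.576 + 1.036 = 3.612.
(The Φ(−δ − z_{α/2}) term is vanishingly small for δ > 0 and is dropped in the standard sample-size formula.)
δ = d·√(n/2) ⇒ n = 2(δ/d)² = 2 × (3.612 / 0.51)² = 100.33.
Rounding up, n = 101 per group.

n = 101 per group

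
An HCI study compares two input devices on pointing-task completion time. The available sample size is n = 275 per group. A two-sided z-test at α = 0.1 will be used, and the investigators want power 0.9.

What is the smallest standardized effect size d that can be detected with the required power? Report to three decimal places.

d ≈ 0.250

Required noncentrality: δ = z_{0.05} + z_{0.10} = 1.645 + 1.282 = 2.926.
(The second rejection-region term Φ(−δ − z_{α/2}) is negligible and dropped.)
δ = d·√(n/2) ⇒ d = δ/√(n/2) = 2.926/√(275/2) = 0.2496.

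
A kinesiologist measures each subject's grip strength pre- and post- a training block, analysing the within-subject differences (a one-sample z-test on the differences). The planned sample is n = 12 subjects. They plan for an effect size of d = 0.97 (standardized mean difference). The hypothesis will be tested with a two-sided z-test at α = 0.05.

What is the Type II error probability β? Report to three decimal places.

β ≈ 0.081

Noncentrality parameter: δ = d·√n = 0.97 × √12 = 3.3602
Two-sided α = 0.05 → critical value z_{0.025} = 1.960.
Power = Φ(δ − 1.960) + Φ(−δ − 1.960) = Φ(1.400) + Φ(-5.320) = 0.9193 + 0.0000 = 0.9193.
Type II error: β = 1 − power = 1 − 0.9193 = 0.0807.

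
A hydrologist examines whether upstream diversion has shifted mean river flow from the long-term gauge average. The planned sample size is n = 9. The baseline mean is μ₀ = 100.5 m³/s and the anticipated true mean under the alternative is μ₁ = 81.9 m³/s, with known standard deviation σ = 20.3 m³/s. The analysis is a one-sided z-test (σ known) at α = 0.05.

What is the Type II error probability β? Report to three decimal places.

Standardized effect: d = |μ₁ − μ₀| / σ = |81.9 − 100.5| / 20.3 = 0.9163
Noncentrality parameter: δ = d·√n = 0.9163 × √9 = 2.7488
Critical value for a one-sided test at α = 0.05: z_α = 1.645.
Power = Φ(δ − 1.645) = Φ(1.104) = 0.8652.
Type II error: β = 1 − power = 1 − 0.8652 = 0.1348.

β ≈ 0.135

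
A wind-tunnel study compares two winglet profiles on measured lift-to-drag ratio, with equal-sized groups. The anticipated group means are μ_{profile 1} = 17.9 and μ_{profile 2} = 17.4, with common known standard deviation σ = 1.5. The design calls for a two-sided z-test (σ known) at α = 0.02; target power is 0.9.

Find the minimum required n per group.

Standardized effect: d = |μ_{profile 1} − μ_{profile 2}| / σ = |17.9 − 17.4| / 1.5 = 0.3333
Set Φ(δ − 2.326) = 0.9; then δ − 2.326 = Φ⁻¹(0.9) = 1.282, giving δ = 3.608.
(The Φ(−δ − z_{α/2}) term is vanishingly small for δ > 0 and is dropped in the standard sample-size formula.)
δ = d·√(n/2) ⇒ n = 2(δ/d)² = 2 × (3.608 / 0.3333)² = 234.30.
Round up to the next whole unit.

n = 235 per group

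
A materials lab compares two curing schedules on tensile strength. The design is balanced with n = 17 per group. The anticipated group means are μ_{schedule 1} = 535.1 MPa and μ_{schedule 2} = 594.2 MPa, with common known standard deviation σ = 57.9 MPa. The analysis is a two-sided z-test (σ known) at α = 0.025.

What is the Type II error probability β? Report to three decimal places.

Standardized effect: d = |μ_{schedule 1} − μ_{schedule 2}| / σ = |535.1 − 594.2| / 57.9 = 1.0207
Noncentrality parameter: δ = d·√(n/2) = 1.0207 × √(17/2) = 2.9759
Two-sided α = 0.025 → critical value z_{0.0125} = 2.241.
Power = Φ(δ − 2.241) + Φ(−δ − 2.241) = Φ(0.734) + Φ(-5.217) = 0.7687 + 0.0000 = 0.7687.
Type II error: β = 1 − power = 1 − 0.7687 = 0.2313.

β ≈ 0.231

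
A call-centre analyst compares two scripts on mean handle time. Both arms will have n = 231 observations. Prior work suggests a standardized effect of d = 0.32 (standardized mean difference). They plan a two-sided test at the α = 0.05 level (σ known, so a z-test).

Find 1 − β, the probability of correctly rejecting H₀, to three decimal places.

Power ≈ 0.930

Noncentrality parameter: δ = d·√(n/2) = 0.32 × √(231/2) = 3.4391
Critical value for a two-sided test at α = 0.05: z_{α/2} = 1.960.
Power = Φ(δ − 1.960) + Φ(−δ − 1.960) = Φ(1.479) + Φ(-5.399) = 0.9304 + 0.0000 = 0.9304.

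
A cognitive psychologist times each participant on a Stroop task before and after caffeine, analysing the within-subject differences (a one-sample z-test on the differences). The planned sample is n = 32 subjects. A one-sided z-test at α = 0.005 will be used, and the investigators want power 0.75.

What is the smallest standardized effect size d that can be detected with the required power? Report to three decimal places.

Need Φ(δ − 2.576) = 0.75, so δ = 2.576 + 0.674 = 3.250.
δ = d·√n ⇒ d = δ/√n = 3.250/√32 = 0.5746.

d ≈ 0.575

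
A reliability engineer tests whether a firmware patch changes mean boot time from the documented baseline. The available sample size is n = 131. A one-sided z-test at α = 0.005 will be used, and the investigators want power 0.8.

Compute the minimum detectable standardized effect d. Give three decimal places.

d ≈ 0.299

Need Φ(δ − 2.576) = 0.8, so δ = 2.576 + 0.842 = 3.417.
δ = d·√n ⇒ d = δ/√n = 3.417/√131 = 0.2986.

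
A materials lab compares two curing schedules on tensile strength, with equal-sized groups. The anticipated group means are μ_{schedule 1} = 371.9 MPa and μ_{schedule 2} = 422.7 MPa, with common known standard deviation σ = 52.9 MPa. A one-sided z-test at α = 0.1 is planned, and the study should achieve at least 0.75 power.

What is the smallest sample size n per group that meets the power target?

n = 9 per group

Standardized effect: d = |μ_{schedule 1} − μ_{schedule 2}| / σ = |371.9 − 422.7| / 52.9 = 0.9603
For power 0.75 need Φ(δ − z_{0.1}) = 0.75, so δ = z_{0.1} + z_{0.25} = 1.282 + 0.674 = 1.956.
δ = d·√(n/2) ⇒ n = 2(δ/d)² = 2 × (1.956 / 0.9603)² = 8.30.
Round up to the next whole unit.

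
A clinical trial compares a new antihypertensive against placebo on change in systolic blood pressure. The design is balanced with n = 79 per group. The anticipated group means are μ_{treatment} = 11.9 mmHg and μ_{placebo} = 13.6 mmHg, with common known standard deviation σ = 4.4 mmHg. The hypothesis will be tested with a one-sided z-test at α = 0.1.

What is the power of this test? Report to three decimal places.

Standardized effect: d = |μ_{treatment} − μ_{placebo}| / σ = |11.9 − 13.6| / 4.4 = 0.3864
Noncentrality parameter: δ = d·√(n/2) = 0.3864 × √(79/2) = 2.4283
Critical value for a one-sided test at α = 0.1: z_α = 1.282.
Power = P(Z > 1.282 − δ) = Φ(1.147) = 0.8742.

Power ≈ 0.874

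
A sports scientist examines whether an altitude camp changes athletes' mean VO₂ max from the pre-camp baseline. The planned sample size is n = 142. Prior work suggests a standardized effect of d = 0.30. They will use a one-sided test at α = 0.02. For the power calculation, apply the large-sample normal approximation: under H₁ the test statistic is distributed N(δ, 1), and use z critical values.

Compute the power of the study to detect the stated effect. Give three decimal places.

Noncentrality parameter: δ = d·√n = 0.30 × √142 = 3.5749
Critical value for a one-sided test at α = 0.02: z_α = 2.054.
Power = P(Z > 2.054 − δ) = Φ(1.521) = 0.9359.

Power ≈ 0.936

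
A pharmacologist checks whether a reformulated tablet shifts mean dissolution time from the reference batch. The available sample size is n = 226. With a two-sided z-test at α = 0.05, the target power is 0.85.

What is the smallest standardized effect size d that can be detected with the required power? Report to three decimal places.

d ≈ 0.199

Need Φ(δ − 1.960) = 0.85, so δ = 1.960 + 1.036 = 2.996.
(Lower-tail contribution to power is negligible for δ > 0.)
δ = d·√n ⇒ d = δ/√n = 2.996/√226 = 0.1993.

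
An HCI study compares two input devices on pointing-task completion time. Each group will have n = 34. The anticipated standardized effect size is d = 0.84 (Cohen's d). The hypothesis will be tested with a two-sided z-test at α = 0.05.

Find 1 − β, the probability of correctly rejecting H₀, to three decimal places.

Power ≈ 0.934

Noncentrality parameter: δ = d·√(n/2) = 0.84 × √(34/2) = 3.4634
Two-sided α = 0.05 → critical value z_{0.025} = 1.960.
Power = Φ(δ − 1.960) + Φ(−δ − 1.960) = Φ(1.503) + Φ(-5.423) = 0.9336 + 0.0000 = 0.9336.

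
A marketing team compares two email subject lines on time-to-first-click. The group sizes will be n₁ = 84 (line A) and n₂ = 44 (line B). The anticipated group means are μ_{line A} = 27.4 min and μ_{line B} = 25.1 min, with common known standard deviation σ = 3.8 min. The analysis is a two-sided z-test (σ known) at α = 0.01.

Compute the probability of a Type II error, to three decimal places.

β ≈ 0.249

Standardized effect: d = |μ_{line A} − μ_{line B}| / σ = |27.4 − 25.1| / 3.8 = 0.6053
Noncentrality parameter: δ = d / √(1/n₁ + 1/n₂) = 0.6053 / √(1/84 + 1/44) = 3.2524
Critical value for a two-sided test at α = 0.01: z_{α/2} = 2.576.
Power = Φ(δ − 2.576) + Φ(−δ − 2.576) = Φ(0.677) + Φ(-5.828) = 0.7507 + 0.0000 = 0.7507.
Type II error: β = 1 − power = 1 − 0.7507 = 0.2493.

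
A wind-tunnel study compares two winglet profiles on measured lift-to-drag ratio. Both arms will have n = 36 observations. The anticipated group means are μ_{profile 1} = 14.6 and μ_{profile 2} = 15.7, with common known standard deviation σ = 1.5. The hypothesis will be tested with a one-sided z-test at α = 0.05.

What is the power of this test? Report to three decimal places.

Power ≈ 0.929

Standardized effect: d = |μ_{profile 1} − μ_{profile 2}| / σ = |14.6 − 15.7| / 1.5 = 0.7333
Noncentrality parameter: δ = d·√(n/2) = 0.7333 × √(36/2) = 3.1113
One-sided α = 0.05 → critical value z_{0.05} = 1.645.
Power = Φ(δ − 1.645) = Φ(1.466) = 0.9287.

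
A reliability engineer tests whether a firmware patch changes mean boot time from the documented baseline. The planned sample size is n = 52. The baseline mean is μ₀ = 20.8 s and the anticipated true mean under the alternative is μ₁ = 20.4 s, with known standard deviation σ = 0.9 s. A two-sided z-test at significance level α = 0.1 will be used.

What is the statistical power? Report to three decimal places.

Standardized effect: d = |μ₁ − μ₀| / σ = |20.4 − 20.8| / 0.9 = 0.4444
Noncentrality parameter: δ = d·√n = 0.4444 × √52 = 3.2049
Critical value for a two-sided test at α = 0.1: z_{α/2} = 1.645.
Power = Φ(δ − 1.645) + Φ(−δ − 1.645) = Φ(1.560) + Φ(-4.850) = 0.9406 + 0.0000 = 0.9406.

Power ≈ 0.941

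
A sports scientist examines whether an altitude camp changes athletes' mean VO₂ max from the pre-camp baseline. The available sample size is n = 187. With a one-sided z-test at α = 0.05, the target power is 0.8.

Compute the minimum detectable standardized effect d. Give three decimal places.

d ≈ 0.182

Required noncentrality: δ = z_{0.05} + z_{0.20} = 1.645 + 0.842 = 2.486.
δ = d·√n ⇒ d = δ/√n = 2.486/√187 = 0.1818.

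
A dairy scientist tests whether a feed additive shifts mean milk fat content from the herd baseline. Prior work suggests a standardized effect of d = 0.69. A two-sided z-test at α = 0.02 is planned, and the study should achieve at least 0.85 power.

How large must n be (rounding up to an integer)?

Set Φ(δ − 2.326) = 0.85; then δ − 2.326 = Φ⁻¹(0.85) = 1.036, giving δ = 3.363.
(Ignoring the negligible lower-tail rejection probability gives the usual closed-form inversion.)
δ = d·√n ⇒ n = (δ/d)² = (3.363 / 0.69)² = 23.75.
Rounding up, n = 24.

n = 24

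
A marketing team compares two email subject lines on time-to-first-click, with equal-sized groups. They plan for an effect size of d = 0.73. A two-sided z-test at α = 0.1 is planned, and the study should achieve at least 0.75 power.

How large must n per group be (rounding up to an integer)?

For power 0.75 need Φ(δ − z_{0.05}) = 0.75, so δ = z_{0.05} + z_{0.25} = 1.645 + 0.674 = 2.319.
(The Φ(−δ − z_{α/2}) term is vanishingly small for δ > 0 and is dropped in the standard sample-size formula.)
δ = d·√(n/2) ⇒ n = 2(δ/d)² = 2 × (2.319 / 0.73)² = 20.19.
Rounding up, n = 21 per group.

n = 21 per group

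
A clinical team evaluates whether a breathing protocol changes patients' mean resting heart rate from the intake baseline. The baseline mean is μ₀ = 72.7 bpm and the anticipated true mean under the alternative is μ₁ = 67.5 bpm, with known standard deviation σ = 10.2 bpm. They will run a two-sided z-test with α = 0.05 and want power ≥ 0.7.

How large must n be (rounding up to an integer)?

Standardized effect: d = |μ₁ − μ₀| / σ = |67.5 − 72.7| / 10.2 = 0.5098
For power 0.7 need Φ(δ − z_{0.025}) = 0.7, so δ = z_{0.025} + z_{0.30} = 1.960 + 0.524 = 2.484.
(The Φ(−δ − z_{α/2}) term is vanishingly small for δ > 0 and is dropped in the standard sample-size formula.)
δ = d·√n ⇒ n = (δ/d)² = (2.484 / 0.5098)² = 23.75.
Round up to the next whole unit.

n = 24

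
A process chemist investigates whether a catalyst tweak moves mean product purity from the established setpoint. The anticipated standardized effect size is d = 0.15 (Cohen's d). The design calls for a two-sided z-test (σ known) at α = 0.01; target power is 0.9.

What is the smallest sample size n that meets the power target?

Set Φ(δ − 2.576) = 0.9; then δ − 2.576 = Φ⁻¹(0.9) = 1.282, giving δ = 3.857.
(For δ > 0 the lower-tail rejection region contributes negligibly to power, so the one-term inversion is standard.)
δ = d·√n ⇒ n = (δ/d)² = (3.857 / 0.15)² = 661.31.
Round up to the next whole unit.

n = 662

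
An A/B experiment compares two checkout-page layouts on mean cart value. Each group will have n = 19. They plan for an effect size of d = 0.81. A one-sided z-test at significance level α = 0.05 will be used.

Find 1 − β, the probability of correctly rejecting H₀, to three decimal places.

Power ≈ 0.803

Noncentrality parameter: δ = d·√(n/2) = 0.81 × √(19/2) = 2.4966
One-sided α = 0.05 → critical value z_{0.05} = 1.645.
Power = Φ(δ − 1.645) = Φ(0.852) = 0.8028.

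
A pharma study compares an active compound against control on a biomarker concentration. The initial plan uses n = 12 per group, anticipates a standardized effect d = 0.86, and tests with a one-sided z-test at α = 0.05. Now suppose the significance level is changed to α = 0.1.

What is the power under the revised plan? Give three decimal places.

δ = d·√(n/2) = 0.86 × √(12/2) = 2.1066 (unchanged). New critical value: z_{0.1} = 1.282.
Revised power = Φ(δ − 1.282) = Φ(0.825) = 0.7953.

Power ≈ 0.795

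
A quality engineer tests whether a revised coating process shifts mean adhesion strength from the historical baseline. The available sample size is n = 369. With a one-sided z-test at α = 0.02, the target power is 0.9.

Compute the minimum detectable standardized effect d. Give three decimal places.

d ≈ 0.174

Need Φ(δ − 2.054) = 0.9, so δ = 2.054 + 1.282 = 3.335.
δ = d·√n ⇒ d = δ/√n = 3.335/√369 = 0.1736.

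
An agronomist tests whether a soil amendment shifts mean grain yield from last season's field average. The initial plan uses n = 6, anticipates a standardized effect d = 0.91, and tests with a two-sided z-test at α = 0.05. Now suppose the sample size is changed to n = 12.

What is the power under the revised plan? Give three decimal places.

With n = 12: δ = d·√n = 0.91 × √12 = 3.1523. Critical value z_{0.025} = 1.960.
Revised power = Φ(δ − 1.960) + Φ(−δ − 1.960) = Φ(1.192) + Φ(-5.112) = 0.8834 + 0.0000 = 0.8834.

Power ≈ 0.883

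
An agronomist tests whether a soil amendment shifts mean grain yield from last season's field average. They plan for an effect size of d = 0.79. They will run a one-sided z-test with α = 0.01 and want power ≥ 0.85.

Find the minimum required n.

n = 19

For power 0.85 need Φ(δ − z_{0.01}) = 0.85, so δ = z_{0.01} + z_{0.15} = 2.326 + 1.036 = 3.363.
δ = d·√n ⇒ n = (δ/d)² = (3.363 / 0.79)² = 18.12.
Round up to the next whole unit.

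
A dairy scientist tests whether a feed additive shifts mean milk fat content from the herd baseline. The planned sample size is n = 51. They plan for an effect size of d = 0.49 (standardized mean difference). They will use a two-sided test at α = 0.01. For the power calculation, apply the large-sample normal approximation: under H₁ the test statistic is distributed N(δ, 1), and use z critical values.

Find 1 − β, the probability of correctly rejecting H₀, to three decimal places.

Power ≈ 0.822

Noncentrality parameter: δ = d·√n = 0.49 × √51 = 3.4993
Critical value for a two-sided test at α = 0.01: z_{α/2} = 2.576.
Power = Φ(δ − 2.576) + Φ(−δ − 2.576) = Φ(0.923) + Φ(-6.075) = 0.8221 + 0.0000 = 0.8221.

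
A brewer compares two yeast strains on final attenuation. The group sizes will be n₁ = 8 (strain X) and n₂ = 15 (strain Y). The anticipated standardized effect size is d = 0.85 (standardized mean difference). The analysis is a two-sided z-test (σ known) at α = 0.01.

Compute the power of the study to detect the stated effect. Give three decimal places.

Power ≈ 0.263

Noncentrality parameter: δ = d / √(1/n₁ + 1/n₂) = 0.85 / √(1/8 + 1/15) = 1.9415
Two-sided α = 0.01 → critical value z_{0.005} = 2.576.
Power = Φ(δ − 2.576) + Φ(−δ − 2.576) = Φ(-0.634) + Φ(-4.517) = 0.2629 + 0.0000 = 0.2629.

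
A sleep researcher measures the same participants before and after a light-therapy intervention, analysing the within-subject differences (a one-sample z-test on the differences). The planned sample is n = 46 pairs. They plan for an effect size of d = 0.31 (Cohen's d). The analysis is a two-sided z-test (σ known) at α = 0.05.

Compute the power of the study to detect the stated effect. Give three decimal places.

Power ≈ 0.557

Noncentrality parameter: δ = d·√n = 0.31 × √46 = 2.1025
Two-sided α = 0.05 → critical value z_{0.025} = 1.960.
Power = Φ(δ − 1.960) + Φ(−δ − 1.960) = Φ(0.143) + Φ(-4.062) = 0.5567 + 0.0000 = 0.5567.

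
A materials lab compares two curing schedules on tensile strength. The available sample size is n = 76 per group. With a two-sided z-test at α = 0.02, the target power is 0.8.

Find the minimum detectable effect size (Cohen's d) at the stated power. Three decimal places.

Need Φ(δ − 2.326) = 0.8, so δ = 2.326 + 0.842 = 3.168.
(The second rejection-region term Φ(−δ − z_{α/2}) is negligible and dropped.)
δ = d·√(n/2) ⇒ d = δ/√(n/2) = 3.168/√(76/2) = 0.5139.

d ≈ 0.514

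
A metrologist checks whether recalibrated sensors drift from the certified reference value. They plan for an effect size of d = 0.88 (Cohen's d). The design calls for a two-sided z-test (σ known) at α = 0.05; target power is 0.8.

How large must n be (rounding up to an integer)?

Set Φ(δ − 1.960) = 0.8; then δ − 1.960 = Φ⁻¹(0.8) = 0.842, giving δ = 2.802.
(The Φ(−δ − z_{α/2}) term is vanishingly small for δ > 0 and is dropped in the standard sample-size formula.)
δ = d·√n ⇒ n = (δ/d)² = (2.802 / 0.88)² = 10.14.
Round up to the next whole unit.

n = 11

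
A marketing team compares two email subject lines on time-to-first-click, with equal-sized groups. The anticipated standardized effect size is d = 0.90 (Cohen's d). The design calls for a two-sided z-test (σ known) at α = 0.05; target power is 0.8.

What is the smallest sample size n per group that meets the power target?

Set Φ(δ − 1.960) = 0.8; then δ − 1.960 = Φ⁻¹(0.8) = 0.842, giving δ = 2.802.
(For δ > 0 the lower-tail rejection region contributes negligibly to power, so the one-term inversion is standard.)
δ = d·√(n/2) ⇒ n = 2(δ/d)² = 2 × (2.802 / 0.90)² = 19.38.
Rounding up, n = 20 per group.

n = 20 per group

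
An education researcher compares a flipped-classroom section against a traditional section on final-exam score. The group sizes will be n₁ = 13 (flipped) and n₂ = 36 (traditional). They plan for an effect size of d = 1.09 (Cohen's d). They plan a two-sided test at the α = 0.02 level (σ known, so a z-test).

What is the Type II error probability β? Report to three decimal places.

Noncentrality parameter: δ = d / √(1/n₁ + 1/n₂) = 1.09 / √(1/13 + 1/36) = 3.3686
Two-sided α = 0.02 → critical value z_{0.01} = 2.326.
Power = Φ(δ − 2.326) + Φ(−δ − 2.326) = Φ(1.042) + Φ(-5.695) = 0.8514 + 0.0000 = 0.8514.
Type II error: β = 1 − power = 1 − 0.8514 = 0.1486.

β ≈ 0.149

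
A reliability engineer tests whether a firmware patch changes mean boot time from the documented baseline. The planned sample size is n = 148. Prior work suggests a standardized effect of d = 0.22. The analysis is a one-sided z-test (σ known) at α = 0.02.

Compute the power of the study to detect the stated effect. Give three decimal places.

Noncentrality parameter: δ = d·√n = 0.22 × √148 = 2.6764
One-sided α = 0.02 → critical value z_{0.02} = 2.054.
Power = P(Z > 2.054 − δ) = Φ(0.623) = 0.7332.

Power ≈ 0.733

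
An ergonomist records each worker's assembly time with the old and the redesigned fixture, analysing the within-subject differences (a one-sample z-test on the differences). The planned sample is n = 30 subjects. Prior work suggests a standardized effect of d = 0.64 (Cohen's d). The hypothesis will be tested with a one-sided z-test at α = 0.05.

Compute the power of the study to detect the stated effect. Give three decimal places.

Power ≈ 0.969

Noncentrality parameter: δ = d·√n = 0.64 × √30 = 3.5054
Critical value for a one-sided test at α = 0.05: z_α = 1.645.
Power = Φ(δ − 1.645) = Φ(1.861) = 0.9686.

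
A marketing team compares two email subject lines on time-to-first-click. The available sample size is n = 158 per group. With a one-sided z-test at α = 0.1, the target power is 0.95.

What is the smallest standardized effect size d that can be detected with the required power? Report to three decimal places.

d ≈ 0.329

Required noncentrality: δ = z_{0.1} + z_{0.05} = 1.282 + 1.645 = 2.926.
δ = d·√(n/2) ⇒ d = δ/√(n/2) = 2.926/√(158/2) = 0.3292.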